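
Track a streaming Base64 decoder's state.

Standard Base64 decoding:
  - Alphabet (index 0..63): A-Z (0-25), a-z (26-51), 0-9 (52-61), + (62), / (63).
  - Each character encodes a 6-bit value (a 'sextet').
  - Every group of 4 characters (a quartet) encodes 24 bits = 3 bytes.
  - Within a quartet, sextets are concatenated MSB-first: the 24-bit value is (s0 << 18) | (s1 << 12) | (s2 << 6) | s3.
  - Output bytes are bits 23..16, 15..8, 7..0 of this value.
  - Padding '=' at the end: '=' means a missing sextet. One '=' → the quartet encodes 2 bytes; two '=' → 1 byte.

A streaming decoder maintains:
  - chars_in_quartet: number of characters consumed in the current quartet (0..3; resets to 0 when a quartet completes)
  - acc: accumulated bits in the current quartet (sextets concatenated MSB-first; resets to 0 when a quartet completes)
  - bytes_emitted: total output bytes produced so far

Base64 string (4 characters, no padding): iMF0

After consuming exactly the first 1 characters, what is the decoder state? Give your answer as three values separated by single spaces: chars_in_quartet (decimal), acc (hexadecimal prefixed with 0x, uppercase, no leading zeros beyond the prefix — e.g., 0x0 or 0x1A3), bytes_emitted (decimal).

After char 0 ('i'=34): chars_in_quartet=1 acc=0x22 bytes_emitted=0

Answer: 1 0x22 0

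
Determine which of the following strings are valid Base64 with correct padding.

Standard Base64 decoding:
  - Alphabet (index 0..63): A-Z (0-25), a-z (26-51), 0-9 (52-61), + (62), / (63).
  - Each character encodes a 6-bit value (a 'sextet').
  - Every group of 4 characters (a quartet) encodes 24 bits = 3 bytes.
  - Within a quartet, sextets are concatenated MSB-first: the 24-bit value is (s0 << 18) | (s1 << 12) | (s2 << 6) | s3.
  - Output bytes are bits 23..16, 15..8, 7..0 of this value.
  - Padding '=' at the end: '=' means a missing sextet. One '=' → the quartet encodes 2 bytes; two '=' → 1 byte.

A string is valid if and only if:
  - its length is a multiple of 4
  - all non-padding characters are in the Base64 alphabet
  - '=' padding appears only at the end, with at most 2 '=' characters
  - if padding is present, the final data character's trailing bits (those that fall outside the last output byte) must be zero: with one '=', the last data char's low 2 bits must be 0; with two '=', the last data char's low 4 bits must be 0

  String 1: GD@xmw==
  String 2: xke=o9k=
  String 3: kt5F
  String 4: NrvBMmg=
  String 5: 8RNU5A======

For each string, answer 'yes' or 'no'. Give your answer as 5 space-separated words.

Answer: no no yes yes no

Derivation:
String 1: 'GD@xmw==' → invalid (bad char(s): ['@'])
String 2: 'xke=o9k=' → invalid (bad char(s): ['=']; '=' in middle)
String 3: 'kt5F' → valid
String 4: 'NrvBMmg=' → valid
String 5: '8RNU5A======' → invalid (6 pad chars (max 2))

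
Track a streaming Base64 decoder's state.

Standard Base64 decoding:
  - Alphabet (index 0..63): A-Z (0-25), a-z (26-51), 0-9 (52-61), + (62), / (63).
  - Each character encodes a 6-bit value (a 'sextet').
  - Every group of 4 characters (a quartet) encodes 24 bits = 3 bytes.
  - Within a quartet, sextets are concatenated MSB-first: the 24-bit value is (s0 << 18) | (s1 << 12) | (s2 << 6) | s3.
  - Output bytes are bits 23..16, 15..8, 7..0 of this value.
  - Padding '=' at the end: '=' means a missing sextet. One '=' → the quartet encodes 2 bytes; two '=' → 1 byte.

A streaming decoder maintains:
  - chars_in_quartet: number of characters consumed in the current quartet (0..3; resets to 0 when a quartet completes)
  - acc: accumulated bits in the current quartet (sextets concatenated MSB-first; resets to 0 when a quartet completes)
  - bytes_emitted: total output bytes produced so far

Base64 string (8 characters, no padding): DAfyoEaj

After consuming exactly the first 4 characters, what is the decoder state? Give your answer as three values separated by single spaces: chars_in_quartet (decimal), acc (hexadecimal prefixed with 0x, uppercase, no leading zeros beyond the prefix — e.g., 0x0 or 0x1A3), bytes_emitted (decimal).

Answer: 0 0x0 3

Derivation:
After char 0 ('D'=3): chars_in_quartet=1 acc=0x3 bytes_emitted=0
After char 1 ('A'=0): chars_in_quartet=2 acc=0xC0 bytes_emitted=0
After char 2 ('f'=31): chars_in_quartet=3 acc=0x301F bytes_emitted=0
After char 3 ('y'=50): chars_in_quartet=4 acc=0xC07F2 -> emit 0C 07 F2, reset; bytes_emitted=3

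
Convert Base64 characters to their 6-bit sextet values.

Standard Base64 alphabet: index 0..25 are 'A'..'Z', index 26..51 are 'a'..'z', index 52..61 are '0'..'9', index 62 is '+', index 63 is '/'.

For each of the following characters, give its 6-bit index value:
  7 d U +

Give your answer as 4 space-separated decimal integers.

Answer: 59 29 20 62

Derivation:
'7': 0..9 range, 52 + ord('7') − ord('0') = 59
'd': a..z range, 26 + ord('d') − ord('a') = 29
'U': A..Z range, ord('U') − ord('A') = 20
'+': index 62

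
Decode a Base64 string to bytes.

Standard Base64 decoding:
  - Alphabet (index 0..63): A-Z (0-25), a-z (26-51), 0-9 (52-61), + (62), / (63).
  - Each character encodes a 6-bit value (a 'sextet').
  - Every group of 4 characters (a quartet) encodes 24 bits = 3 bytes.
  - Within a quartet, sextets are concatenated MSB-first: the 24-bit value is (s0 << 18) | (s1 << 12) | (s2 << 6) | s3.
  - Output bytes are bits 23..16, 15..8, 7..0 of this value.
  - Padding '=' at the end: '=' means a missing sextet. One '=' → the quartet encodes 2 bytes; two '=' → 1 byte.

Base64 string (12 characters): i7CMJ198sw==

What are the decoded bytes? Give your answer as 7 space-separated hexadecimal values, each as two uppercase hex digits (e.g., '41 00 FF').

Answer: 8B B0 8C 27 5F 7C B3

Derivation:
After char 0 ('i'=34): chars_in_quartet=1 acc=0x22 bytes_emitted=0
After char 1 ('7'=59): chars_in_quartet=2 acc=0x8BB bytes_emitted=0
After char 2 ('C'=2): chars_in_quartet=3 acc=0x22EC2 bytes_emitted=0
After char 3 ('M'=12): chars_in_quartet=4 acc=0x8BB08C -> emit 8B B0 8C, reset; bytes_emitted=3
After char 4 ('J'=9): chars_in_quartet=1 acc=0x9 bytes_emitted=3
After char 5 ('1'=53): chars_in_quartet=2 acc=0x275 bytes_emitted=3
After char 6 ('9'=61): chars_in_quartet=3 acc=0x9D7D bytes_emitted=3
After char 7 ('8'=60): chars_in_quartet=4 acc=0x275F7C -> emit 27 5F 7C, reset; bytes_emitted=6
After char 8 ('s'=44): chars_in_quartet=1 acc=0x2C bytes_emitted=6
After char 9 ('w'=48): chars_in_quartet=2 acc=0xB30 bytes_emitted=6
Padding '==': partial quartet acc=0xB30 -> emit B3; bytes_emitted=7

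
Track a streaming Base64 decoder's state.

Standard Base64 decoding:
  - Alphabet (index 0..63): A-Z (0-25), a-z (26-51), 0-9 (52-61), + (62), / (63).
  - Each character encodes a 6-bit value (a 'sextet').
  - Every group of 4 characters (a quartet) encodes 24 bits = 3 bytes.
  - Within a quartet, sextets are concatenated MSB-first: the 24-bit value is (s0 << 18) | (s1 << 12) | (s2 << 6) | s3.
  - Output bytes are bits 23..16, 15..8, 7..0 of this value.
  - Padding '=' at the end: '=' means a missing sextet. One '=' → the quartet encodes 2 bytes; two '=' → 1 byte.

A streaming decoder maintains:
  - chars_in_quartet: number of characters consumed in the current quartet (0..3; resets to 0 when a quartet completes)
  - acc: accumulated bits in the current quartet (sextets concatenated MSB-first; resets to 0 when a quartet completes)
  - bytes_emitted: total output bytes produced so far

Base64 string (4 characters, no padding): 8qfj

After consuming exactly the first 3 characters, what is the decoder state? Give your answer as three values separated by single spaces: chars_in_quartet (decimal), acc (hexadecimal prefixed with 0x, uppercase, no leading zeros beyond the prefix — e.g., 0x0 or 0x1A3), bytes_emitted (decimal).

Answer: 3 0x3CA9F 0

Derivation:
After char 0 ('8'=60): chars_in_quartet=1 acc=0x3C bytes_emitted=0
After char 1 ('q'=42): chars_in_quartet=2 acc=0xF2A bytes_emitted=0
After char 2 ('f'=31): chars_in_quartet=3 acc=0x3CA9F bytes_emitted=0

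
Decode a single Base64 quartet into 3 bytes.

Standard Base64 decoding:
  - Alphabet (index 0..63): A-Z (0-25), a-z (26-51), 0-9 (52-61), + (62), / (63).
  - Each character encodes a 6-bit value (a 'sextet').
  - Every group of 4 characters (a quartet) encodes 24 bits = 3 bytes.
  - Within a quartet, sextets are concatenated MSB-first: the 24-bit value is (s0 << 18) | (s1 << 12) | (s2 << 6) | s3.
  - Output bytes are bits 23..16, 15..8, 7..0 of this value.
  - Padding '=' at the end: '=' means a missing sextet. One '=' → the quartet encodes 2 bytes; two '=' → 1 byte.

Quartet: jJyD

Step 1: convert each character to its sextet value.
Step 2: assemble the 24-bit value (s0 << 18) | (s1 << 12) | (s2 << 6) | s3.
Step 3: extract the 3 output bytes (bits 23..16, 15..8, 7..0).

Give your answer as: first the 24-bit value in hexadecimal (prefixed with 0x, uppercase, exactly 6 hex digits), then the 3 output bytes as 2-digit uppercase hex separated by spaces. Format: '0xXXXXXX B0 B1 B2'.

Sextets: j=35, J=9, y=50, D=3
24-bit: (35<<18) | (9<<12) | (50<<6) | 3
      = 0x8C0000 | 0x009000 | 0x000C80 | 0x000003
      = 0x8C9C83
Bytes: (v>>16)&0xFF=8C, (v>>8)&0xFF=9C, v&0xFF=83

Answer: 0x8C9C83 8C 9C 83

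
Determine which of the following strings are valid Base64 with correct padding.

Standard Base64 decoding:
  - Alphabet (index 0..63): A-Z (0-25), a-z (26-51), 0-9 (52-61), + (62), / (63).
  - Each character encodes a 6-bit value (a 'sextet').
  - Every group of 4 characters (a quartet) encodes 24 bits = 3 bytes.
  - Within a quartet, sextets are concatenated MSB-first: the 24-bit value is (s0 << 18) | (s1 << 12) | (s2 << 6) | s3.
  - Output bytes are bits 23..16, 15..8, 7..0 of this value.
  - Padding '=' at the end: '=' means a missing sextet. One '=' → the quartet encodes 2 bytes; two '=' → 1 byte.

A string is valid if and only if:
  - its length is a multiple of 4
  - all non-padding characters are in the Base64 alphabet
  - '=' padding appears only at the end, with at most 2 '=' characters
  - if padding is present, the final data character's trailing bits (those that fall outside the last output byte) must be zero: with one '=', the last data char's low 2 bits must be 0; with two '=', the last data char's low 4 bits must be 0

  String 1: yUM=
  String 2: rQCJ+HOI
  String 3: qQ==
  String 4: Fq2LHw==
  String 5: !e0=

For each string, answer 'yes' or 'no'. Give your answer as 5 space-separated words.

Answer: yes yes yes yes no

Derivation:
String 1: 'yUM=' → valid
String 2: 'rQCJ+HOI' → valid
String 3: 'qQ==' → valid
String 4: 'Fq2LHw==' → valid
String 5: '!e0=' → invalid (bad char(s): ['!'])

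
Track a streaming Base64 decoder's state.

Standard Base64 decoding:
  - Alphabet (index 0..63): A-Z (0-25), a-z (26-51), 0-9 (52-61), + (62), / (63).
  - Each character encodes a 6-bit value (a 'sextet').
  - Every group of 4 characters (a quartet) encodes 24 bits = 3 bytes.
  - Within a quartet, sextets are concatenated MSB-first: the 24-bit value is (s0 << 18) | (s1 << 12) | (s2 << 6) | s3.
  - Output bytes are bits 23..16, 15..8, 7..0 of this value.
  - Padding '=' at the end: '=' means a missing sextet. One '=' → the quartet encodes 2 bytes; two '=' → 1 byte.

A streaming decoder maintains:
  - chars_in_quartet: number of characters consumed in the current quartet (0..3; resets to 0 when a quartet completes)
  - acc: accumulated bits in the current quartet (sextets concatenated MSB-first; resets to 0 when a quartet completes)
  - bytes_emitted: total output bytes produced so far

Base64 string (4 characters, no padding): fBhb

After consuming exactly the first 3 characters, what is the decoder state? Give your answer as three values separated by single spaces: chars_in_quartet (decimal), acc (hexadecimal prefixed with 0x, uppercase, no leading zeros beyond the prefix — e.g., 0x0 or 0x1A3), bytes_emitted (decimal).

After char 0 ('f'=31): chars_in_quartet=1 acc=0x1F bytes_emitted=0
After char 1 ('B'=1): chars_in_quartet=2 acc=0x7C1 bytes_emitted=0
After char 2 ('h'=33): chars_in_quartet=3 acc=0x1F061 bytes_emitted=0

Answer: 3 0x1F061 0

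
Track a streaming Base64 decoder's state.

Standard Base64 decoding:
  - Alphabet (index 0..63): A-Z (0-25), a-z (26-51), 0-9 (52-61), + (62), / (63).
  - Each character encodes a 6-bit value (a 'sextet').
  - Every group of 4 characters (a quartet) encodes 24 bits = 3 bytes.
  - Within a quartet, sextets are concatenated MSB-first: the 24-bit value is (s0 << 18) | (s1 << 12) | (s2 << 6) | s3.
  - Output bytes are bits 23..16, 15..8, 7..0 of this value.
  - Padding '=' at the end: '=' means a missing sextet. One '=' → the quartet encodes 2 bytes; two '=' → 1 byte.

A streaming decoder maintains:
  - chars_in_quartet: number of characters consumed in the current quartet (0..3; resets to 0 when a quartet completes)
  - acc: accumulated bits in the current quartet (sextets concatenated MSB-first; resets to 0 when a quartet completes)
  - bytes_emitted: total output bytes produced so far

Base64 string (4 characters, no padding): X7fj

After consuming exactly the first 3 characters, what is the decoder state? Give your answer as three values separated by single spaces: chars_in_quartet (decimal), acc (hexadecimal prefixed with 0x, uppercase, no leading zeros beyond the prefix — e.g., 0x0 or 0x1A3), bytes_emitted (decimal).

Answer: 3 0x17EDF 0

Derivation:
After char 0 ('X'=23): chars_in_quartet=1 acc=0x17 bytes_emitted=0
After char 1 ('7'=59): chars_in_quartet=2 acc=0x5FB bytes_emitted=0
After char 2 ('f'=31): chars_in_quartet=3 acc=0x17EDF bytes_emitted=0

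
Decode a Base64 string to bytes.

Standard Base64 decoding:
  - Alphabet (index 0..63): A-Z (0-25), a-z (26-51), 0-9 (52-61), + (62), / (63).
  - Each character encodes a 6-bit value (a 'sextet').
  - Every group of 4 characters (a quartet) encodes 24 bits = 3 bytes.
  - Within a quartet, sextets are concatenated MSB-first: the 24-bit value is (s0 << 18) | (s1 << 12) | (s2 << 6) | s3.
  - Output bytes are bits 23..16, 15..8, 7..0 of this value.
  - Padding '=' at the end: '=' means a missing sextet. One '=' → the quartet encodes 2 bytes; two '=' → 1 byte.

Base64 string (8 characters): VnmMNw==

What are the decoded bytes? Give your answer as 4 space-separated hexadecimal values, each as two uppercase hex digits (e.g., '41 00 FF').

Answer: 56 79 8C 37

Derivation:
After char 0 ('V'=21): chars_in_quartet=1 acc=0x15 bytes_emitted=0
After char 1 ('n'=39): chars_in_quartet=2 acc=0x567 bytes_emitted=0
After char 2 ('m'=38): chars_in_quartet=3 acc=0x159E6 bytes_emitted=0
After char 3 ('M'=12): chars_in_quartet=4 acc=0x56798C -> emit 56 79 8C, reset; bytes_emitted=3
After char 4 ('N'=13): chars_in_quartet=1 acc=0xD bytes_emitted=3
After char 5 ('w'=48): chars_in_quartet=2 acc=0x370 bytes_emitted=3
Padding '==': partial quartet acc=0x370 -> emit 37; bytes_emitted=4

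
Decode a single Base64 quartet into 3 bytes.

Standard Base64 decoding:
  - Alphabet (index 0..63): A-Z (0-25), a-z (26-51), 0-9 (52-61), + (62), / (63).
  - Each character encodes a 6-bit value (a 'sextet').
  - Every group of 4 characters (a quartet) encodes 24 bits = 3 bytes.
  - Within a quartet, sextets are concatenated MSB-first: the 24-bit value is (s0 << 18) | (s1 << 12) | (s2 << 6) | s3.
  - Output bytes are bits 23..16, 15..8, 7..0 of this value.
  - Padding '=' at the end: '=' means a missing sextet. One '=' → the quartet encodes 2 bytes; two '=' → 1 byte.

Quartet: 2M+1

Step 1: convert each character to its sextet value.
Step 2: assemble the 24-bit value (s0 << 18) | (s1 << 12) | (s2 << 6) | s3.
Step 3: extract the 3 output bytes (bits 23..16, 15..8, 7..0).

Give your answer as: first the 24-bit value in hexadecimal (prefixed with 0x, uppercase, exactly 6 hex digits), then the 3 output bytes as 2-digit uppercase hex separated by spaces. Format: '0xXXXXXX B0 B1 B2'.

Answer: 0xD8CFB5 D8 CF B5

Derivation:
Sextets: 2=54, M=12, +=62, 1=53
24-bit: (54<<18) | (12<<12) | (62<<6) | 53
      = 0xD80000 | 0x00C000 | 0x000F80 | 0x000035
      = 0xD8CFB5
Bytes: (v>>16)&0xFF=D8, (v>>8)&0xFF=CF, v&0xFF=B5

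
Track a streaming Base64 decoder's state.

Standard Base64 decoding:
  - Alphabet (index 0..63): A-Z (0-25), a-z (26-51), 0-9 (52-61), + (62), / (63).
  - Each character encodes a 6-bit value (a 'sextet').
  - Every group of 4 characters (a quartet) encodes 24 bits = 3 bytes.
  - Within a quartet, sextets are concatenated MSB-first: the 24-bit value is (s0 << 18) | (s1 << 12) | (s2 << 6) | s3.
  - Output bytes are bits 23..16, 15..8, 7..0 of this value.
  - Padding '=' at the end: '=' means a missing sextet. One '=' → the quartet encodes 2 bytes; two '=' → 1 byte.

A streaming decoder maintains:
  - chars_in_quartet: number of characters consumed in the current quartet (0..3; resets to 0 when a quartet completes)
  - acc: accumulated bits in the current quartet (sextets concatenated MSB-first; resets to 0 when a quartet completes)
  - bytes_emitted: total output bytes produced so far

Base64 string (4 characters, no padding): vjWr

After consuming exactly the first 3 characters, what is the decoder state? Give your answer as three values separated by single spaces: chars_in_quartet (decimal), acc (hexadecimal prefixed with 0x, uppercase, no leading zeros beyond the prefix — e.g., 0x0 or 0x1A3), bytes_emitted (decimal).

Answer: 3 0x2F8D6 0

Derivation:
After char 0 ('v'=47): chars_in_quartet=1 acc=0x2F bytes_emitted=0
After char 1 ('j'=35): chars_in_quartet=2 acc=0xBE3 bytes_emitted=0
After char 2 ('W'=22): chars_in_quartet=3 acc=0x2F8D6 bytes_emitted=0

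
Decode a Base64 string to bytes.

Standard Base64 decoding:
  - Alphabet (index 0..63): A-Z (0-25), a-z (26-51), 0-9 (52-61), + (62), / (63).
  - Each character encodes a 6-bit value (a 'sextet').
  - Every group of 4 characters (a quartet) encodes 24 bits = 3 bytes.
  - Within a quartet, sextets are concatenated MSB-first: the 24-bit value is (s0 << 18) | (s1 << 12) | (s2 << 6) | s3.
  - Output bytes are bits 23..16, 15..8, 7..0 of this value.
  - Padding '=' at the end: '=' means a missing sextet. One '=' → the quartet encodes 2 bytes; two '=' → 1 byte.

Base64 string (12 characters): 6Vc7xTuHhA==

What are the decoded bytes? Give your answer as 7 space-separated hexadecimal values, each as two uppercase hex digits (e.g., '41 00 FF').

Answer: E9 57 3B C5 3B 87 84

Derivation:
After char 0 ('6'=58): chars_in_quartet=1 acc=0x3A bytes_emitted=0
After char 1 ('V'=21): chars_in_quartet=2 acc=0xE95 bytes_emitted=0
After char 2 ('c'=28): chars_in_quartet=3 acc=0x3A55C bytes_emitted=0
After char 3 ('7'=59): chars_in_quartet=4 acc=0xE9573B -> emit E9 57 3B, reset; bytes_emitted=3
After char 4 ('x'=49): chars_in_quartet=1 acc=0x31 bytes_emitted=3
After char 5 ('T'=19): chars_in_quartet=2 acc=0xC53 bytes_emitted=3
After char 6 ('u'=46): chars_in_quartet=3 acc=0x314EE bytes_emitted=3
After char 7 ('H'=7): chars_in_quartet=4 acc=0xC53B87 -> emit C5 3B 87, reset; bytes_emitted=6
After char 8 ('h'=33): chars_in_quartet=1 acc=0x21 bytes_emitted=6
After char 9 ('A'=0): chars_in_quartet=2 acc=0x840 bytes_emitted=6
Padding '==': partial quartet acc=0x840 -> emit 84; bytes_emitted=7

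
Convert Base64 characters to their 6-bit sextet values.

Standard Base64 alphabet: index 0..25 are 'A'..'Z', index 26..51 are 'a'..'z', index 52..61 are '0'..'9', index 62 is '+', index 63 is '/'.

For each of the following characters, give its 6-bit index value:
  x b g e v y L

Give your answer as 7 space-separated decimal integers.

Answer: 49 27 32 30 47 50 11

Derivation:
'x': a..z range, 26 + ord('x') − ord('a') = 49
'b': a..z range, 26 + ord('b') − ord('a') = 27
'g': a..z range, 26 + ord('g') − ord('a') = 32
'e': a..z range, 26 + ord('e') − ord('a') = 30
'v': a..z range, 26 + ord('v') − ord('a') = 47
'y': a..z range, 26 + ord('y') − ord('a') = 50
'L': A..Z range, ord('L') − ord('A') = 11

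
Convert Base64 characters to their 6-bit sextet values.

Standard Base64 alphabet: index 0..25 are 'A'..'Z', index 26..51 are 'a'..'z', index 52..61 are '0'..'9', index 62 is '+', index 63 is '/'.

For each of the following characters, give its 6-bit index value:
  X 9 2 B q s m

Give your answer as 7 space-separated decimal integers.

Answer: 23 61 54 1 42 44 38

Derivation:
'X': A..Z range, ord('X') − ord('A') = 23
'9': 0..9 range, 52 + ord('9') − ord('0') = 61
'2': 0..9 range, 52 + ord('2') − ord('0') = 54
'B': A..Z range, ord('B') − ord('A') = 1
'q': a..z range, 26 + ord('q') − ord('a') = 42
's': a..z range, 26 + ord('s') − ord('a') = 44
'm': a..z range, 26 + ord('m') − ord('a') = 38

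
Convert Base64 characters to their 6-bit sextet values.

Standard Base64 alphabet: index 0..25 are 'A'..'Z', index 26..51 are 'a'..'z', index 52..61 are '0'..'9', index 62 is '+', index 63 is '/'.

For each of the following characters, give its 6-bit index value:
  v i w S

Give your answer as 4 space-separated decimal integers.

Answer: 47 34 48 18

Derivation:
'v': a..z range, 26 + ord('v') − ord('a') = 47
'i': a..z range, 26 + ord('i') − ord('a') = 34
'w': a..z range, 26 + ord('w') − ord('a') = 48
'S': A..Z range, ord('S') − ord('A') = 18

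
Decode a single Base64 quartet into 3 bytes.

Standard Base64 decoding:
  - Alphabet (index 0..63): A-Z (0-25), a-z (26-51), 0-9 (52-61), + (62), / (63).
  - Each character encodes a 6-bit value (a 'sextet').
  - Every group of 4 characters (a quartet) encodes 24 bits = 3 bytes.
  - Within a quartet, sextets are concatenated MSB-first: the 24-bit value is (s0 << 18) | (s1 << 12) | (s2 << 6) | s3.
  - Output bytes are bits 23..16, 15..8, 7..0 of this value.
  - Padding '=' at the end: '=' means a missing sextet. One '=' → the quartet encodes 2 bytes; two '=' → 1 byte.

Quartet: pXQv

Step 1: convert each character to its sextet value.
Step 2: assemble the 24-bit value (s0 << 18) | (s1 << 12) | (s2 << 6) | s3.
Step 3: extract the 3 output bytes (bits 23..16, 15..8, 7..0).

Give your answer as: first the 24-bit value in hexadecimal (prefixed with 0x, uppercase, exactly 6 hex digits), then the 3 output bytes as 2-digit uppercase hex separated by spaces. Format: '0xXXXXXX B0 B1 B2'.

Sextets: p=41, X=23, Q=16, v=47
24-bit: (41<<18) | (23<<12) | (16<<6) | 47
      = 0xA40000 | 0x017000 | 0x000400 | 0x00002F
      = 0xA5742F
Bytes: (v>>16)&0xFF=A5, (v>>8)&0xFF=74, v&0xFF=2F

Answer: 0xA5742F A5 74 2F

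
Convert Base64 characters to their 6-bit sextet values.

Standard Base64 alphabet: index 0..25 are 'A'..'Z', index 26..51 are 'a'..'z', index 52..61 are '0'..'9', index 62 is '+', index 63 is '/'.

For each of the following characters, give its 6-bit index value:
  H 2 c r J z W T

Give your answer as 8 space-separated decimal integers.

'H': A..Z range, ord('H') − ord('A') = 7
'2': 0..9 range, 52 + ord('2') − ord('0') = 54
'c': a..z range, 26 + ord('c') − ord('a') = 28
'r': a..z range, 26 + ord('r') − ord('a') = 43
'J': A..Z range, ord('J') − ord('A') = 9
'z': a..z range, 26 + ord('z') − ord('a') = 51
'W': A..Z range, ord('W') − ord('A') = 22
'T': A..Z range, ord('T') − ord('A') = 19

Answer: 7 54 28 43 9 51 22 19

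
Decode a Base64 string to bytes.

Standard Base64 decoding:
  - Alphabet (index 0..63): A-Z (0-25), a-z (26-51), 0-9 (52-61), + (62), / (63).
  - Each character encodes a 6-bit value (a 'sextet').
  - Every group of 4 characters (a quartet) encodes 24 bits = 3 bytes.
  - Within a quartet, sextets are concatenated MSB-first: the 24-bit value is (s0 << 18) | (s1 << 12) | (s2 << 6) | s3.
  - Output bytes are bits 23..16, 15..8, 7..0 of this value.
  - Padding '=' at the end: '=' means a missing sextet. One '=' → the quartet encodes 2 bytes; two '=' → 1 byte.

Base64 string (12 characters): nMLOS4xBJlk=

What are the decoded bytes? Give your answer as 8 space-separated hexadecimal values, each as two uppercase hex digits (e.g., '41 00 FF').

After char 0 ('n'=39): chars_in_quartet=1 acc=0x27 bytes_emitted=0
After char 1 ('M'=12): chars_in_quartet=2 acc=0x9CC bytes_emitted=0
After char 2 ('L'=11): chars_in_quartet=3 acc=0x2730B bytes_emitted=0
After char 3 ('O'=14): chars_in_quartet=4 acc=0x9CC2CE -> emit 9C C2 CE, reset; bytes_emitted=3
After char 4 ('S'=18): chars_in_quartet=1 acc=0x12 bytes_emitted=3
After char 5 ('4'=56): chars_in_quartet=2 acc=0x4B8 bytes_emitted=3
After char 6 ('x'=49): chars_in_quartet=3 acc=0x12E31 bytes_emitted=3
After char 7 ('B'=1): chars_in_quartet=4 acc=0x4B8C41 -> emit 4B 8C 41, reset; bytes_emitted=6
After char 8 ('J'=9): chars_in_quartet=1 acc=0x9 bytes_emitted=6
After char 9 ('l'=37): chars_in_quartet=2 acc=0x265 bytes_emitted=6
After char 10 ('k'=36): chars_in_quartet=3 acc=0x9964 bytes_emitted=6
Padding '=': partial quartet acc=0x9964 -> emit 26 59; bytes_emitted=8

Answer: 9C C2 CE 4B 8C 41 26 59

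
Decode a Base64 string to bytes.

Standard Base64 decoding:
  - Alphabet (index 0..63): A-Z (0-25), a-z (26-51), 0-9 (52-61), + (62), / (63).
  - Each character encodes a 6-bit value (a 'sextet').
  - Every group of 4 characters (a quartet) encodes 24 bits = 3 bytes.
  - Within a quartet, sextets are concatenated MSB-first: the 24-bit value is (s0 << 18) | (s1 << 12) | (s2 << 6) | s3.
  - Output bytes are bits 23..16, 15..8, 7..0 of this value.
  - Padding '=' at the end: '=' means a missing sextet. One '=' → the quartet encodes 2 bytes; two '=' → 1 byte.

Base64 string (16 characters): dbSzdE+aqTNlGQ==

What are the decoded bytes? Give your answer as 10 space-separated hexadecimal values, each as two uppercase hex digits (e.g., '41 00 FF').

After char 0 ('d'=29): chars_in_quartet=1 acc=0x1D bytes_emitted=0
After char 1 ('b'=27): chars_in_quartet=2 acc=0x75B bytes_emitted=0
After char 2 ('S'=18): chars_in_quartet=3 acc=0x1D6D2 bytes_emitted=0
After char 3 ('z'=51): chars_in_quartet=4 acc=0x75B4B3 -> emit 75 B4 B3, reset; bytes_emitted=3
After char 4 ('d'=29): chars_in_quartet=1 acc=0x1D bytes_emitted=3
After char 5 ('E'=4): chars_in_quartet=2 acc=0x744 bytes_emitted=3
After char 6 ('+'=62): chars_in_quartet=3 acc=0x1D13E bytes_emitted=3
After char 7 ('a'=26): chars_in_quartet=4 acc=0x744F9A -> emit 74 4F 9A, reset; bytes_emitted=6
After char 8 ('q'=42): chars_in_quartet=1 acc=0x2A bytes_emitted=6
After char 9 ('T'=19): chars_in_quartet=2 acc=0xA93 bytes_emitted=6
After char 10 ('N'=13): chars_in_quartet=3 acc=0x2A4CD bytes_emitted=6
After char 11 ('l'=37): chars_in_quartet=4 acc=0xA93365 -> emit A9 33 65, reset; bytes_emitted=9
After char 12 ('G'=6): chars_in_quartet=1 acc=0x6 bytes_emitted=9
After char 13 ('Q'=16): chars_in_quartet=2 acc=0x190 bytes_emitted=9
Padding '==': partial quartet acc=0x190 -> emit 19; bytes_emitted=10

Answer: 75 B4 B3 74 4F 9A A9 33 65 19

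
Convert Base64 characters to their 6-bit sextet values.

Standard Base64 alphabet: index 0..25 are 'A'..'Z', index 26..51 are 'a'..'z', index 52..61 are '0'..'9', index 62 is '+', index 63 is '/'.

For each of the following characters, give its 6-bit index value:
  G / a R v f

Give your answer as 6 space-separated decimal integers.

'G': A..Z range, ord('G') − ord('A') = 6
'/': index 63
'a': a..z range, 26 + ord('a') − ord('a') = 26
'R': A..Z range, ord('R') − ord('A') = 17
'v': a..z range, 26 + ord('v') − ord('a') = 47
'f': a..z range, 26 + ord('f') − ord('a') = 31

Answer: 6 63 26 17 47 31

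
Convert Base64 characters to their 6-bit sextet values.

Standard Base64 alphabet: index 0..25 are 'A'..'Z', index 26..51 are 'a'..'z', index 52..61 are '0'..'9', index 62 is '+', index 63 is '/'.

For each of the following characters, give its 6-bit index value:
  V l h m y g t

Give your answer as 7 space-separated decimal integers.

'V': A..Z range, ord('V') − ord('A') = 21
'l': a..z range, 26 + ord('l') − ord('a') = 37
'h': a..z range, 26 + ord('h') − ord('a') = 33
'm': a..z range, 26 + ord('m') − ord('a') = 38
'y': a..z range, 26 + ord('y') − ord('a') = 50
'g': a..z range, 26 + ord('g') − ord('a') = 32
't': a..z range, 26 + ord('t') − ord('a') = 45

Answer: 21 37 33 38 50 32 45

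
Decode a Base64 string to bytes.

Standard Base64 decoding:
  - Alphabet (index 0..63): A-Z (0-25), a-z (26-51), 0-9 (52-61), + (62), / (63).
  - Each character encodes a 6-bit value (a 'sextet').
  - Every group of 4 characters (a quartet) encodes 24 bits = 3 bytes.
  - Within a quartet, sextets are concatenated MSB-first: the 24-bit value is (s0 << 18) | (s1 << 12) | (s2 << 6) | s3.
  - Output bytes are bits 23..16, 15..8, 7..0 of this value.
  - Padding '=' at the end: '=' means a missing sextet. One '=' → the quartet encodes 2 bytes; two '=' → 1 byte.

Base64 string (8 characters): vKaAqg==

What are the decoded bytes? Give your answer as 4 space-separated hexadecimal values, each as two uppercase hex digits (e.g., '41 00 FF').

After char 0 ('v'=47): chars_in_quartet=1 acc=0x2F bytes_emitted=0
After char 1 ('K'=10): chars_in_quartet=2 acc=0xBCA bytes_emitted=0
After char 2 ('a'=26): chars_in_quartet=3 acc=0x2F29A bytes_emitted=0
After char 3 ('A'=0): chars_in_quartet=4 acc=0xBCA680 -> emit BC A6 80, reset; bytes_emitted=3
After char 4 ('q'=42): chars_in_quartet=1 acc=0x2A bytes_emitted=3
After char 5 ('g'=32): chars_in_quartet=2 acc=0xAA0 bytes_emitted=3
Padding '==': partial quartet acc=0xAA0 -> emit AA; bytes_emitted=4

Answer: BC A6 80 AA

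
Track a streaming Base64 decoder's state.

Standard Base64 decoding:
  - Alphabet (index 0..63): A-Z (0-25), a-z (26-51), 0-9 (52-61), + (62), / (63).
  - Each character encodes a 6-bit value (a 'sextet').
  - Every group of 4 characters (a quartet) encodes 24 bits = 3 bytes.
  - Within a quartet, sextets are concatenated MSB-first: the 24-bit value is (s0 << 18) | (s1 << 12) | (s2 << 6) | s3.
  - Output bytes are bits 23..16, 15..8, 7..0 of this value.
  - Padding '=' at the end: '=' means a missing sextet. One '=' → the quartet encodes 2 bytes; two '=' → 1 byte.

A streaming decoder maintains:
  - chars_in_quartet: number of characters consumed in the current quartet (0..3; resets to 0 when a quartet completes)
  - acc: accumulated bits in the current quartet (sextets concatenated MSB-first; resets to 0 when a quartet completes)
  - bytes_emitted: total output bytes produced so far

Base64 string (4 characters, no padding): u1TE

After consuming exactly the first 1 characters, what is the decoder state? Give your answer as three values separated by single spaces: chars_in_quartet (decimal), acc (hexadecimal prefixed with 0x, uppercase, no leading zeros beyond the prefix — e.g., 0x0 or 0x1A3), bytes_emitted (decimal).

Answer: 1 0x2E 0

Derivation:
After char 0 ('u'=46): chars_in_quartet=1 acc=0x2E bytes_emitted=0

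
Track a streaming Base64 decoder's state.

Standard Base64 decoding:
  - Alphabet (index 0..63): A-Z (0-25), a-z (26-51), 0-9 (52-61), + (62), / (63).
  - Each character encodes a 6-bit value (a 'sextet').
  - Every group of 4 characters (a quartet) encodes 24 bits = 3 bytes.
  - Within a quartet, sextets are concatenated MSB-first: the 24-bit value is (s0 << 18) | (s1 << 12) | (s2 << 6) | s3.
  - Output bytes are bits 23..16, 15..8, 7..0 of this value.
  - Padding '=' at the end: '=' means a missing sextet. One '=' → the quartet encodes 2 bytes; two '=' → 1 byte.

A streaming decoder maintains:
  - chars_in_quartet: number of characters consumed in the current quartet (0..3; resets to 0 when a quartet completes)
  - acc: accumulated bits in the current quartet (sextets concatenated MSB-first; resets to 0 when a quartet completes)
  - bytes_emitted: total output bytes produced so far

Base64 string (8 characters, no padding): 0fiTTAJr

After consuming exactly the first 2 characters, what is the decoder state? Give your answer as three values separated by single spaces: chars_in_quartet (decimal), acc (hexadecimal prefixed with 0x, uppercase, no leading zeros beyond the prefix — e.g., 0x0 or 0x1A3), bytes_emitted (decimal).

After char 0 ('0'=52): chars_in_quartet=1 acc=0x34 bytes_emitted=0
After char 1 ('f'=31): chars_in_quartet=2 acc=0xD1F bytes_emitted=0

Answer: 2 0xD1F 0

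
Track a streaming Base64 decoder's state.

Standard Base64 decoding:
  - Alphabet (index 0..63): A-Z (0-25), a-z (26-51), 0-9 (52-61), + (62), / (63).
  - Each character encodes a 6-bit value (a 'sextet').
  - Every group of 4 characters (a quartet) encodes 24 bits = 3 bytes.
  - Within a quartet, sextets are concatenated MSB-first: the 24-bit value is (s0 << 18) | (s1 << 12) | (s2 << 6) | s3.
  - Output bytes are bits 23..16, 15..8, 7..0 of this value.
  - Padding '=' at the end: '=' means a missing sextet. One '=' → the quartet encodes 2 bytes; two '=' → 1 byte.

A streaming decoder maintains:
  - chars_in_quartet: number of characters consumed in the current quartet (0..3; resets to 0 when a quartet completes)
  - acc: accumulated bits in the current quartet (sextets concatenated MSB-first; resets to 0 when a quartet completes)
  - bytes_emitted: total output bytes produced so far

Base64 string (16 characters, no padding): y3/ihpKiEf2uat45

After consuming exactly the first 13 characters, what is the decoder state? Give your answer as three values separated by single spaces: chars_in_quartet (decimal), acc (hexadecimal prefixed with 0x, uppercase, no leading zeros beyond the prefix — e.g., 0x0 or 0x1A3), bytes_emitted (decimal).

Answer: 1 0x1A 9

Derivation:
After char 0 ('y'=50): chars_in_quartet=1 acc=0x32 bytes_emitted=0
After char 1 ('3'=55): chars_in_quartet=2 acc=0xCB7 bytes_emitted=0
After char 2 ('/'=63): chars_in_quartet=3 acc=0x32DFF bytes_emitted=0
After char 3 ('i'=34): chars_in_quartet=4 acc=0xCB7FE2 -> emit CB 7F E2, reset; bytes_emitted=3
After char 4 ('h'=33): chars_in_quartet=1 acc=0x21 bytes_emitted=3
After char 5 ('p'=41): chars_in_quartet=2 acc=0x869 bytes_emitted=3
After char 6 ('K'=10): chars_in_quartet=3 acc=0x21A4A bytes_emitted=3
After char 7 ('i'=34): chars_in_quartet=4 acc=0x8692A2 -> emit 86 92 A2, reset; bytes_emitted=6
After char 8 ('E'=4): chars_in_quartet=1 acc=0x4 bytes_emitted=6
After char 9 ('f'=31): chars_in_quartet=2 acc=0x11F bytes_emitted=6
After char 10 ('2'=54): chars_in_quartet=3 acc=0x47F6 bytes_emitted=6
After char 11 ('u'=46): chars_in_quartet=4 acc=0x11FDAE -> emit 11 FD AE, reset; bytes_emitted=9
After char 12 ('a'=26): chars_in_quartet=1 acc=0x1A bytes_emitted=9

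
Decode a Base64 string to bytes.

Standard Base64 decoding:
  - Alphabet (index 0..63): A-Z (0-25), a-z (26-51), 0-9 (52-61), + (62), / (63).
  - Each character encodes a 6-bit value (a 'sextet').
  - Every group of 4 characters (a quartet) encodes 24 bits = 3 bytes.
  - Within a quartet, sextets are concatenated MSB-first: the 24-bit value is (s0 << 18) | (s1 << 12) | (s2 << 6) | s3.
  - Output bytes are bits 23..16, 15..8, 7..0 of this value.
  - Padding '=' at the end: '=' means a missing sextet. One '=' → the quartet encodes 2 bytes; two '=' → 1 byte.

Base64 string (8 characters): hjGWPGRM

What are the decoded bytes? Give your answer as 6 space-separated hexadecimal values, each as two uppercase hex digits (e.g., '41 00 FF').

Answer: 86 31 96 3C 64 4C

Derivation:
After char 0 ('h'=33): chars_in_quartet=1 acc=0x21 bytes_emitted=0
After char 1 ('j'=35): chars_in_quartet=2 acc=0x863 bytes_emitted=0
After char 2 ('G'=6): chars_in_quartet=3 acc=0x218C6 bytes_emitted=0
After char 3 ('W'=22): chars_in_quartet=4 acc=0x863196 -> emit 86 31 96, reset; bytes_emitted=3
After char 4 ('P'=15): chars_in_quartet=1 acc=0xF bytes_emitted=3
After char 5 ('G'=6): chars_in_quartet=2 acc=0x3C6 bytes_emitted=3
After char 6 ('R'=17): chars_in_quartet=3 acc=0xF191 bytes_emitted=3
After char 7 ('M'=12): chars_in_quartet=4 acc=0x3C644C -> emit 3C 64 4C, reset; bytes_emitted=6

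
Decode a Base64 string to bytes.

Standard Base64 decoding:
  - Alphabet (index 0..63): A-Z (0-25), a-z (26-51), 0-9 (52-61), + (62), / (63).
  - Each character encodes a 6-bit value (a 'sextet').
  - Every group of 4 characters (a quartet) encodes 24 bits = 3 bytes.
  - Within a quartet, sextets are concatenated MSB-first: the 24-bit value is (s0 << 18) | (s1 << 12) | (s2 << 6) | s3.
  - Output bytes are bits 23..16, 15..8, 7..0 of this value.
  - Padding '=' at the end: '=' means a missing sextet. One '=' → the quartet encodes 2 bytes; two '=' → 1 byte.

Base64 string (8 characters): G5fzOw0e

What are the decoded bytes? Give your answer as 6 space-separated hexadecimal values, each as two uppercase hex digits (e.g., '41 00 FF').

Answer: 1B 97 F3 3B 0D 1E

Derivation:
After char 0 ('G'=6): chars_in_quartet=1 acc=0x6 bytes_emitted=0
After char 1 ('5'=57): chars_in_quartet=2 acc=0x1B9 bytes_emitted=0
After char 2 ('f'=31): chars_in_quartet=3 acc=0x6E5F bytes_emitted=0
After char 3 ('z'=51): chars_in_quartet=4 acc=0x1B97F3 -> emit 1B 97 F3, reset; bytes_emitted=3
After char 4 ('O'=14): chars_in_quartet=1 acc=0xE bytes_emitted=3
After char 5 ('w'=48): chars_in_quartet=2 acc=0x3B0 bytes_emitted=3
After char 6 ('0'=52): chars_in_quartet=3 acc=0xEC34 bytes_emitted=3
After char 7 ('e'=30): chars_in_quartet=4 acc=0x3B0D1E -> emit 3B 0D 1E, reset; bytes_emitted=6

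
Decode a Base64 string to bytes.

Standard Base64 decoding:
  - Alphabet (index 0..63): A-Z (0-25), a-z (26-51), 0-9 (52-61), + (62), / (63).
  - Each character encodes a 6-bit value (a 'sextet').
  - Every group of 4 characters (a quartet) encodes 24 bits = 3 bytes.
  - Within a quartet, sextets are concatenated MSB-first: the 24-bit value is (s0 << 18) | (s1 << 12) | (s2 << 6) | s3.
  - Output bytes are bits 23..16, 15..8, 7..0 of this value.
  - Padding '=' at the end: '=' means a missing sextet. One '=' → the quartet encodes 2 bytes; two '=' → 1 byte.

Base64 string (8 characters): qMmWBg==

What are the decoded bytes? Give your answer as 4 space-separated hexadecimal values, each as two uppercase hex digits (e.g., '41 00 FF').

After char 0 ('q'=42): chars_in_quartet=1 acc=0x2A bytes_emitted=0
After char 1 ('M'=12): chars_in_quartet=2 acc=0xA8C bytes_emitted=0
After char 2 ('m'=38): chars_in_quartet=3 acc=0x2A326 bytes_emitted=0
After char 3 ('W'=22): chars_in_quartet=4 acc=0xA8C996 -> emit A8 C9 96, reset; bytes_emitted=3
After char 4 ('B'=1): chars_in_quartet=1 acc=0x1 bytes_emitted=3
After char 5 ('g'=32): chars_in_quartet=2 acc=0x60 bytes_emitted=3
Padding '==': partial quartet acc=0x60 -> emit 06; bytes_emitted=4

Answer: A8 C9 96 06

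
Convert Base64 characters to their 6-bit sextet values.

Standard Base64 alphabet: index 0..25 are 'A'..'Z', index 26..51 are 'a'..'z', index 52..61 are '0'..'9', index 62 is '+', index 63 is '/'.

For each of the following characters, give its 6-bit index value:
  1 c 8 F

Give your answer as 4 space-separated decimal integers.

Answer: 53 28 60 5

Derivation:
'1': 0..9 range, 52 + ord('1') − ord('0') = 53
'c': a..z range, 26 + ord('c') − ord('a') = 28
'8': 0..9 range, 52 + ord('8') − ord('0') = 60
'F': A..Z range, ord('F') − ord('A') = 5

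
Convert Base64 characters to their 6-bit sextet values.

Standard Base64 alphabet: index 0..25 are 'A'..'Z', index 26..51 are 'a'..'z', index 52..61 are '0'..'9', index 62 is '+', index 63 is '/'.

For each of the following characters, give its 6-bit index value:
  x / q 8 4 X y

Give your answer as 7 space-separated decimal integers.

'x': a..z range, 26 + ord('x') − ord('a') = 49
'/': index 63
'q': a..z range, 26 + ord('q') − ord('a') = 42
'8': 0..9 range, 52 + ord('8') − ord('0') = 60
'4': 0..9 range, 52 + ord('4') − ord('0') = 56
'X': A..Z range, ord('X') − ord('A') = 23
'y': a..z range, 26 + ord('y') − ord('a') = 50

Answer: 49 63 42 60 56 23 50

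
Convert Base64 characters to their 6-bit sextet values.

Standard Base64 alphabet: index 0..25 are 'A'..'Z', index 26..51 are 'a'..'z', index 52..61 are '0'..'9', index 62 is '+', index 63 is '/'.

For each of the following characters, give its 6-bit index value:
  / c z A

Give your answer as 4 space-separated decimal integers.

Answer: 63 28 51 0

Derivation:
'/': index 63
'c': a..z range, 26 + ord('c') − ord('a') = 28
'z': a..z range, 26 + ord('z') − ord('a') = 51
'A': A..Z range, ord('A') − ord('A') = 0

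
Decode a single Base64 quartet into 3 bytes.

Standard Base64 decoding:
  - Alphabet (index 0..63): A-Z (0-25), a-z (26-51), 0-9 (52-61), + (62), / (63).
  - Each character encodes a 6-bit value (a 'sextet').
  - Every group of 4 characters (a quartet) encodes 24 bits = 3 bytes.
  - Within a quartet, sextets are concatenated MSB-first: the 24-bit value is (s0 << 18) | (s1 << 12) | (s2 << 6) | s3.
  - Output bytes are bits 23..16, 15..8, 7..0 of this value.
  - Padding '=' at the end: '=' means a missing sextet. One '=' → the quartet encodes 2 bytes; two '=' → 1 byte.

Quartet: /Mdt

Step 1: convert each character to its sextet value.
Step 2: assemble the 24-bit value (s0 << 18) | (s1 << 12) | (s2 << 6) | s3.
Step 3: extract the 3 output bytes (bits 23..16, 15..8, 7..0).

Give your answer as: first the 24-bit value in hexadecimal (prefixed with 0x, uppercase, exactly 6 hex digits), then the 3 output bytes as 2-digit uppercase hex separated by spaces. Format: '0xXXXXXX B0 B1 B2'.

Sextets: /=63, M=12, d=29, t=45
24-bit: (63<<18) | (12<<12) | (29<<6) | 45
      = 0xFC0000 | 0x00C000 | 0x000740 | 0x00002D
      = 0xFCC76D
Bytes: (v>>16)&0xFF=FC, (v>>8)&0xFF=C7, v&0xFF=6D

Answer: 0xFCC76D FC C7 6D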